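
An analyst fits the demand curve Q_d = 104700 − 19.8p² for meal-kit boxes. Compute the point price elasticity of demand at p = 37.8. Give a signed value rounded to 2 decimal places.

-0.74

dQ_d/dp = −2·19.8·p = -1496.88. At p = 37.8, Q_d = 76408.968.
Ed = (dQ_d/dp)·(p/Q_d) = (-1496.88) × (37.8/76408.968) = -0.7405…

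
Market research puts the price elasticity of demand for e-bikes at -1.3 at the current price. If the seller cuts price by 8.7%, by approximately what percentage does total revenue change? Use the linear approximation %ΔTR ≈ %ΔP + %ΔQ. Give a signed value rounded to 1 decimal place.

+2.6%

%ΔQ ≈ Ed × %ΔP = (-1.3) × (-8.7%) = +11.3100%
%ΔTR ≈ %ΔP + %ΔQ = (-8.7%) + (+11.3100%) = +2.6100%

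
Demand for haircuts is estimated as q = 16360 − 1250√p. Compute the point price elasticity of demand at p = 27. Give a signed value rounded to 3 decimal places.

dq/dp = −1250/(2√p) = -120.281. At p = 27, q = 9864.81.
Ed = (dq/dp)·(p/q) = (-120.281) × (27/9864.81) = -0.32921…

-0.329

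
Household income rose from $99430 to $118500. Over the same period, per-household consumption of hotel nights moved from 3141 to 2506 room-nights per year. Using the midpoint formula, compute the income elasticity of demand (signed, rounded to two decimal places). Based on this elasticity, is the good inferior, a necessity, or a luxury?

-1.29; inferior

%ΔQ = (2506 − 3141)/[( 3141 + 2506)/2] = -635/2823.5 = -0.224898…
%ΔIncome = (118500 − 99430)/[( 99430 + 118500)/2] = 19070/108965 = 0.175010…
E_income = (-635/2823.5) / (19070/108965) = -1.2850…
E_income < 0 ⇒ inferior good.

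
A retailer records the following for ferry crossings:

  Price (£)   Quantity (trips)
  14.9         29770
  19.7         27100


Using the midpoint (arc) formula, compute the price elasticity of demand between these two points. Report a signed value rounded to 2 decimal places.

%ΔQ = (27100 − 29770) / [(29770 + 27100)/2] = -2670/28435 = -0.093898…
%ΔP = (19.7 − 14.9) / [(14.9 + 19.7)/2] = 4.8/17.3 = 0.277456…
Arc Ed = %ΔQ / %ΔP = (-2670/28435) / (4.8/17.3) = -0.3384…

-0.34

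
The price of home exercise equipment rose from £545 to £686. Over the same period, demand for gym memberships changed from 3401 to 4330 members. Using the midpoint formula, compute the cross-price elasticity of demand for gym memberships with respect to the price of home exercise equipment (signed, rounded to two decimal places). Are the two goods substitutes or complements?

1.05; substitutes

%ΔQ_{gym memberships} = (4330 − 3401)/avg = 929/3865.5 = 0.240331…
%ΔP_{home exercise equipment} = (686 − 545)/avg = 141/615.5 = 0.229082…
E_cross = (929/3865.5) / (141/615.5) = 1.0491…
E_cross > 0 ⇒ the goods are substitutes.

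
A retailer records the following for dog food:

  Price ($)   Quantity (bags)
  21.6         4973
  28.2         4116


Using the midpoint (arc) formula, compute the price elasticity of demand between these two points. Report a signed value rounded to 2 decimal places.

-0.71

%ΔQ = (4116 − 4973) / [(4973 + 4116)/2] = -857/4544.5 = -0.188579…
%ΔP = (28.2 − 21.6) / [(21.6 + 28.2)/2] = 6.6/24.9 = 0.265060…
Arc Ed = %ΔQ / %ΔP = (-857/4544.5) / (6.6/24.9) = -0.7114…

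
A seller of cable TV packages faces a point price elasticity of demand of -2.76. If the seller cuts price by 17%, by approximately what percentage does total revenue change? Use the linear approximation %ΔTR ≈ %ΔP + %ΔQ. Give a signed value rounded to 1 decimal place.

%ΔQ ≈ Ed × %ΔP = (-2.76) × (-17%) = +46.9200%
%ΔTR ≈ %ΔP + %ΔQ = (-17%) + (+46.9200%) = +29.9200%

+29.9%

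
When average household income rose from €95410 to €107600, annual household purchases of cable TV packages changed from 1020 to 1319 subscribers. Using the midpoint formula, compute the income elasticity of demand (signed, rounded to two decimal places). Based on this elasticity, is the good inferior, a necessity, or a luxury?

%ΔQ = (1319 − 1020)/[( 1020 + 1319)/2] = 299/1169.5 = 0.255664…
%ΔIncome = (107600 − 95410)/[( 95410 + 107600)/2] = 12190/101505 = 0.120092…
E_income = (299/1169.5) / (12190/101505) = 2.1288…
E_income > 1 ⇒ normal good, luxury.

2.13; luxury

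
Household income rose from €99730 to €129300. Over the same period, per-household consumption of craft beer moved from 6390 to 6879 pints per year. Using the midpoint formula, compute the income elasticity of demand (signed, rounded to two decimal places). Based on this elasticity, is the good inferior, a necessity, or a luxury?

%ΔQ = (6879 − 6390)/[( 6390 + 6879)/2] = 489/6634.5 = 0.073705…
%ΔIncome = (129300 − 99730)/[( 99730 + 129300)/2] = 29570/114515 = 0.258219…
E_income = (489/6634.5) / (29570/114515) = 0.2854…
0 < E_income < 1 ⇒ normal good, necessity.

0.29; necessity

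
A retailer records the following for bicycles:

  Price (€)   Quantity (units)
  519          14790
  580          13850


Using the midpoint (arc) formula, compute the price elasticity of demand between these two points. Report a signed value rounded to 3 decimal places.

-0.591

%ΔQ = (13850 − 14790) / [(14790 + 13850)/2] = -940/14320 = -0.065642…
%ΔP = (580 − 519) / [(519 + 580)/2] = 61/549.5 = 0.111010…
Arc Ed = %ΔQ / %ΔP = (-940/14320) / (61/549.5) = -0.59132…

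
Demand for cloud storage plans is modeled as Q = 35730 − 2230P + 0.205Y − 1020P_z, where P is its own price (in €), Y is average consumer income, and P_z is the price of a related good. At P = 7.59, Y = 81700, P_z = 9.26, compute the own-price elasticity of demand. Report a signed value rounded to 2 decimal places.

-0.65

At the given values, Q = 35730 − 2230(7.59) + 0.205(81700) − 1020(9.26) = 26107.6.
∂Q/∂P = −2230.
E = (-2230) × (7.59/26107.6) = -0.6483…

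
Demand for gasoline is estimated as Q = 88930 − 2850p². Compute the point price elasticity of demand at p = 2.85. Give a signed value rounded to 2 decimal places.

dQ/dp = −2·2850·p = -16245. At p = 2.85, Q = 65780.875.
Ed = (dQ/dp)·(p/Q) = (-16245) × (2.85/65780.875) = -0.7038…

-0.70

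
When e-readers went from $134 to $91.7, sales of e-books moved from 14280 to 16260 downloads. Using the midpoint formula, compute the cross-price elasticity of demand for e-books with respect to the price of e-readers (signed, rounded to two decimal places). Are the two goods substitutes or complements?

-0.35; complements

%ΔQ_{e-books} = (16260 − 14280)/avg = 1980/15270 = 0.129666…
%ΔP_{e-readers} = (91.7 − 134)/avg = -42.3/112.85 = -0.374833…
E_cross = (1980/15270) / (-42.3/112.85) = -0.3459…
E_cross < 0 ⇒ the goods are complements.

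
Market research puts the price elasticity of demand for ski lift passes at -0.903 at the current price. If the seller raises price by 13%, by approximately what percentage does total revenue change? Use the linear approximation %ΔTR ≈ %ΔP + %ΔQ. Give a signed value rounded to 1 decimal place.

%ΔQ ≈ Ed × %ΔP = (-0.903) × (+13%) = -11.7390%
%ΔTR ≈ %ΔP + %ΔQ = (+13%) + (-11.7390%) = +1.2610%

+1.3%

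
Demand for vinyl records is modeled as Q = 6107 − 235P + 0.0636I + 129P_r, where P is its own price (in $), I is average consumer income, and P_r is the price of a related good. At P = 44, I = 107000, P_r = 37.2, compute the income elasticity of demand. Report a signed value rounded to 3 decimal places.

At the given values, Q = 6107 − 235(44) + 0.0636(107000) + 129(37.2) = 7371.
∂Q/∂I = 0.0636.
E = (0.0636) × (107000/7371) = 0.92323…

0.923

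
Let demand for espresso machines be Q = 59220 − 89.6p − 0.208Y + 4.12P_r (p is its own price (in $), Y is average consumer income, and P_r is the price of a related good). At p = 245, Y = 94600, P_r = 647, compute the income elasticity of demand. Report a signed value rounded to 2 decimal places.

-0.97

At the given values, Q = 59220 − 89.6(245) − 0.208(94600) + 4.12(647) = 20256.84.
∂Q/∂Y = -0.208.
E = (-0.208) × (94600/20256.84) = -0.9713…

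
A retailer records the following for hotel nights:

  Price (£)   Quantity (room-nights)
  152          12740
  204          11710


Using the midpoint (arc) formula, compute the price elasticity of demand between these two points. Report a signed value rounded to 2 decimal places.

-0.29

%ΔQ = (11710 − 12740) / [(12740 + 11710)/2] = -1030/12225 = -0.084253…
%ΔP = (204 − 152) / [(152 + 204)/2] = 52/178 = 0.292134…
Arc Ed = %ΔQ / %ΔP = (-1030/12225) / (52/178) = -0.2884…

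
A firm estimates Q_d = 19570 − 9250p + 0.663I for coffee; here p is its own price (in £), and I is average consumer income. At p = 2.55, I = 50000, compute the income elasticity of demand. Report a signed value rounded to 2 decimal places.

1.14

At the given values, Q_d = 19570 − 9250(2.55) + 0.663(50000) = 29132.5.
∂Q_d/∂I = 0.663.
E = (0.663) × (50000/29132.5) = 1.1379…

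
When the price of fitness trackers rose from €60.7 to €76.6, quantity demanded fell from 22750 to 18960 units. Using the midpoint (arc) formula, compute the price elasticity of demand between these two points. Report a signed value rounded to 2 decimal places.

-0.78

%ΔQ = (18960 − 22750) / [(22750 + 18960)/2] = -3790/20855 = -0.181730…
%ΔP = (76.6 − 60.7) / [(60.7 + 76.6)/2] = 15.9/68.65 = 0.231609…
Arc Ed = %ΔQ / %ΔP = (-3790/20855) / (15.9/68.65) = -0.7846…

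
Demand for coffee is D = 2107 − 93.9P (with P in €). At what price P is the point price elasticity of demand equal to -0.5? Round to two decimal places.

7.48

Ed = −93.9P/(2107 − 93.9P). Set this equal to -0.5:
93.9P = 0.5·(2107 − 93.9P) ⇒ 93.9P(1 + 0.5) = 0.5·2107
P = 0.5·2107 / (93.9·1.5) = 7.4795…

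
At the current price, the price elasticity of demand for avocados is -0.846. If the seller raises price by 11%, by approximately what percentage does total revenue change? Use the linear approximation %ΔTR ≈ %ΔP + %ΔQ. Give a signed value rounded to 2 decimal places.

%ΔQ ≈ Ed × %ΔP = (-0.846) × (+11%) = -9.3060%
%ΔTR ≈ %ΔP + %ΔQ = (+11%) + (-9.3060%) = +1.6940%

+1.69%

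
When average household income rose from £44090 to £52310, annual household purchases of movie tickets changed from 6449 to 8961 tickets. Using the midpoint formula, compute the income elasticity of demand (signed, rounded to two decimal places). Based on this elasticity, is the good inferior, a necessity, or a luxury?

%ΔQ = (8961 − 6449)/[( 6449 + 8961)/2] = 2512/7705 = 0.326022…
%ΔIncome = (52310 − 44090)/[( 44090 + 52310)/2] = 8220/48200 = 0.170539…
E_income = (2512/7705) / (8220/48200) = 1.9117…
E_income > 1 ⇒ normal good, luxury.

1.91; luxury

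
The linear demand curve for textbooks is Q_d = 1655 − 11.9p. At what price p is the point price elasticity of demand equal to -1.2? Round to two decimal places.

Ed = −11.9p/(1655 − 11.9p). Set this equal to -1.2:
11.9p = 1.2·(1655 − 11.9p) ⇒ 11.9p(1 + 1.2) = 1.2·1655
p = 1.2·1655 / (11.9·2.2) = 75.8594…

75.86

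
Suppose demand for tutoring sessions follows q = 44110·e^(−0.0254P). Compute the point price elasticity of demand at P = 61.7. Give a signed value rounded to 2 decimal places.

-1.57

dq/dP = −0.0254·q = -233.751. At P = 61.7, q = 9202.79.
Ed = (dq/dP)·(P/q) = (-233.751) × (61.7/9202.79) = -1.5671…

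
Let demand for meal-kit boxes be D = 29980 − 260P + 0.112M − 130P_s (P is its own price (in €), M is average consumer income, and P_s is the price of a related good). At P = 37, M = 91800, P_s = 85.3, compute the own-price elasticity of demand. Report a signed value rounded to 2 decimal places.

At the given values, D = 29980 − 260(37) + 0.112(91800) − 130(85.3) = 19552.6.
∂D/∂P = −260.
E = (-260) × (37/19552.6) = -0.4920…

-0.49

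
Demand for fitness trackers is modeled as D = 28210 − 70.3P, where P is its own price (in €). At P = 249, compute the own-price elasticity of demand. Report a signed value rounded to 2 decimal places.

At the given values, D = 28210 − 70.3(249) = 10705.3.
∂D/∂P = −70.3.
E = (-70.3) × (249/10705.3) = -1.6351…

-1.64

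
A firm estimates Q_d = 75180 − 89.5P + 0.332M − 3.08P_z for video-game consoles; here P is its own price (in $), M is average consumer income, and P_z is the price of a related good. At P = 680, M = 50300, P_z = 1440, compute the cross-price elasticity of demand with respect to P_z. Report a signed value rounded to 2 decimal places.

At the given values, Q_d = 75180 − 89.5(680) + 0.332(50300) − 3.08(1440) = 26584.4.
∂Q_d/∂P_z = -3.08.
E = (-3.08) × (1440/26584.4) = -0.1668…

-0.17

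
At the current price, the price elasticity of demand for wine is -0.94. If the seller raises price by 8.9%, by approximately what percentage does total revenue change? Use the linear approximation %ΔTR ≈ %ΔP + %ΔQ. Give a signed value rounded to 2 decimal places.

%ΔQ ≈ Ed × %ΔP = (-0.94) × (+8.9%) = -8.3660%
%ΔTR ≈ %ΔP + %ΔQ = (+8.9%) + (-8.3660%) = +0.5340%

+0.53%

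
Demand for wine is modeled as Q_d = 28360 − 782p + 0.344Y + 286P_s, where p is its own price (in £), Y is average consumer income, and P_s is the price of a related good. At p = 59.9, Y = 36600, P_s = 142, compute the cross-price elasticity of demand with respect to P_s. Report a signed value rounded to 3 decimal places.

1.170

At the given values, Q_d = 28360 − 782(59.9) + 0.344(36600) + 286(142) = 34720.6.
∂Q_d/∂P_s = 286.
E = (286) × (142/34720.6) = 1.16968…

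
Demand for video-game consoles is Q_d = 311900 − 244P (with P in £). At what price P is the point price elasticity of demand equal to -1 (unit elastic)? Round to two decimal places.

Ed = −244P/(311900 − 244P). Set this equal to -1:
244P = 1·(311900 − 244P) ⇒ 244P(1 + 1) = 1·311900
P = 1·311900 / (244·2) = 639.1393…

639.14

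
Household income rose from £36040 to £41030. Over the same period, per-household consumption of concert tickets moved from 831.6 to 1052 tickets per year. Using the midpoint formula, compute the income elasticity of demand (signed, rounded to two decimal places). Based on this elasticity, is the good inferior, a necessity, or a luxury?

1.81; luxury

%ΔQ = (1052 − 831.6)/[( 831.6 + 1052)/2] = 220.4/941.8 = 0.234019…
%ΔIncome = (41030 − 36040)/[( 36040 + 41030)/2] = 4990/38535 = 0.129492…
E_income = (220.4/941.8) / (4990/38535) = 1.8072…
E_income > 1 ⇒ normal good, luxury.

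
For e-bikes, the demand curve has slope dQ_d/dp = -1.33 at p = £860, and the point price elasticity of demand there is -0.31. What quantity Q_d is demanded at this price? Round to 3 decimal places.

Ed = (dQ_d/dp)·(p/Q_d) ⇒ Q_d = (dQ_d/dp)·p/Ed = (-1.33)·860/(-0.31) = 3689.67741…

3689.677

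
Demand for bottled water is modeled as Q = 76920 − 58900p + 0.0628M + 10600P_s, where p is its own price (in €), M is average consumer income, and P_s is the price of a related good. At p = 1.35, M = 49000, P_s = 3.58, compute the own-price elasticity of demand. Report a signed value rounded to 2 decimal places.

At the given values, Q = 76920 − 58900(1.35) + 0.0628(49000) + 10600(3.58) = 38430.2.
∂Q/∂p = −58900.
E = (-58900) × (1.35/38430.2) = -2.0690…

-2.07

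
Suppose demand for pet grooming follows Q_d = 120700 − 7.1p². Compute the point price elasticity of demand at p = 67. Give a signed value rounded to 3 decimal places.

-0.718

dQ_d/dp = −2·7.1·p = -951.4. At p = 67, Q_d = 88828.1.
Ed = (dQ_d/dp)·(p/Q_d) = (-951.4) × (67/88828.1) = -0.71760…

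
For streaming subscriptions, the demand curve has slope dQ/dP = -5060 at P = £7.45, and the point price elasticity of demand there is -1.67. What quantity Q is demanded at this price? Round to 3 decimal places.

Ed = (dQ/dP)·(P/Q) ⇒ Q = (dQ/dP)·P/Ed = (-5060)·7.45/(-1.67) = 22573.05389…

22573.054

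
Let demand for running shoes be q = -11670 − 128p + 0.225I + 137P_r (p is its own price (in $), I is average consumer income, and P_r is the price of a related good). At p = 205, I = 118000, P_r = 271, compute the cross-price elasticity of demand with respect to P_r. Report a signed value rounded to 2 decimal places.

1.44

At the given values, q = -11670 − 128(205) + 0.225(118000) + 137(271) = 25767.
∂q/∂P_r = 137.
E = (137) × (271/25767) = 1.4408…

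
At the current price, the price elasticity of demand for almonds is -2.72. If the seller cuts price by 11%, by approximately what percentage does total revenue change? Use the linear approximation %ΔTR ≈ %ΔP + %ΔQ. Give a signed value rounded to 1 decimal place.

%ΔQ ≈ Ed × %ΔP = (-2.72) × (-11%) = +29.9200%
%ΔTR ≈ %ΔP + %ΔQ = (-11%) + (+29.9200%) = +18.9200%

+18.9%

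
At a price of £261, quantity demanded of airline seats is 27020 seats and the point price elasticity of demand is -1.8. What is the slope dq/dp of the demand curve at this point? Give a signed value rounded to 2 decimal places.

Ed = (dq/dp)·(p/q) ⇒ dq/dp = Ed·q/p = (-1.8)·27020/261 = -186.3448…

-186.34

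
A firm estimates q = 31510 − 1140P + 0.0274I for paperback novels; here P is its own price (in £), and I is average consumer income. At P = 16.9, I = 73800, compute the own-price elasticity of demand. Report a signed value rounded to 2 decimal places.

-1.35

At the given values, q = 31510 − 1140(16.9) + 0.0274(73800) = 14266.12.
∂q/∂P = −1140.
E = (-1140) × (16.9/14266.12) = -1.3504…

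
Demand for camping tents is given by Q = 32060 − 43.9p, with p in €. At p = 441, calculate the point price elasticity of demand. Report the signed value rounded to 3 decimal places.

-1.524

dQ/dp = −43.9. At p = 441, Q = 32060 − 43.9(441) = 12700.1.
Ed = (dQ/dp)·(p/Q) = −43.9 × (441/12700.1) = -1.52438…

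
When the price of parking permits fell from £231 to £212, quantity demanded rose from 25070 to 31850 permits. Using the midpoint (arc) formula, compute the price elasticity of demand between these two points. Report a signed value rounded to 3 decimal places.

-2.777

%ΔQ = (31850 − 25070) / [(25070 + 31850)/2] = 6780/28460 = 0.238229…
%ΔP = (212 − 231) / [(231 + 212)/2] = -19/221.5 = -0.085778…
Arc Ed = %ΔQ / %ΔP = (6780/28460) / (-19/221.5) = -2.77724…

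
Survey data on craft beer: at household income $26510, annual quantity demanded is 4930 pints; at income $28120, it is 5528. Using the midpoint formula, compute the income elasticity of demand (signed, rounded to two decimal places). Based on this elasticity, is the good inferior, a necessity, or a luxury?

%ΔQ = (5528 − 4930)/[( 4930 + 5528)/2] = 598/5229 = 0.114362…
%ΔIncome = (28120 − 26510)/[( 26510 + 28120)/2] = 1610/27315 = 0.058941…
E_income = (598/5229) / (1610/27315) = 1.9402…
E_income > 1 ⇒ normal good, luxury.

1.94; luxury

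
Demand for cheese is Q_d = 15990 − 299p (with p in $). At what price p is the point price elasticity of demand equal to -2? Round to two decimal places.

Ed = −299p/(15990 − 299p). Set this equal to -2:
299p = 2·(15990 − 299p) ⇒ 299p(1 + 2) = 2·15990
p = 2·15990 / (299·3) = 35.6521…

35.65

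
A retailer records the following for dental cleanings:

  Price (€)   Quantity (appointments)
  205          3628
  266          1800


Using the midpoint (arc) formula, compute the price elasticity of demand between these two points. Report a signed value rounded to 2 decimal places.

%ΔQ = (1800 − 3628) / [(3628 + 1800)/2] = -1828/2714 = -0.673544…
%ΔP = (266 − 205) / [(205 + 266)/2] = 61/235.5 = 0.259023…
Arc Ed = %ΔQ / %ΔP = (-1828/2714) / (61/235.5) = -2.6003…

-2.60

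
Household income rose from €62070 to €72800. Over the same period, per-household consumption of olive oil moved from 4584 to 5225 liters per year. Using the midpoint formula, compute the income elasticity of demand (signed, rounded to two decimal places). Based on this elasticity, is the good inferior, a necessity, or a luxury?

0.82; necessity

%ΔQ = (5225 − 4584)/[( 4584 + 5225)/2] = 641/4904.5 = 0.130696…
%ΔIncome = (72800 − 62070)/[( 62070 + 72800)/2] = 10730/67435 = 0.159116…
E_income = (641/4904.5) / (10730/67435) = 0.8213…
0 < E_income < 1 ⇒ normal good, necessity.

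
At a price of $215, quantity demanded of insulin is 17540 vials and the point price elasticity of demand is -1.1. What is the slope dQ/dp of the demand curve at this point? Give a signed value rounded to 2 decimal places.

-89.74

Ed = (dQ/dp)·(p/Q) ⇒ dQ/dp = Ed·Q/p = (-1.1)·17540/215 = -89.7395…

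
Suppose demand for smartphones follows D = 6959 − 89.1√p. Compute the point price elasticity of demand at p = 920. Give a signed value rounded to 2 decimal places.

-0.32

dD/dp = −89.1/(2√p) = -1.46877. At p = 920, D = 4256.46.
Ed = (dD/dp)·(p/D) = (-1.46877) × (920/4256.46) = -0.3174…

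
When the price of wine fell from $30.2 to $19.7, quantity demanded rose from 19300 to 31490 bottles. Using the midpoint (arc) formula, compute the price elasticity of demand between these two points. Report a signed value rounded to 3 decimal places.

-1.141

%ΔQ = (31490 − 19300) / [(19300 + 31490)/2] = 12190/25395 = 0.480015…
%ΔP = (19.7 − 30.2) / [(30.2 + 19.7)/2] = -10.5/24.95 = -0.420841…
Arc Ed = %ΔQ / %ΔP = (12190/25395) / (-10.5/24.95) = -1.14060…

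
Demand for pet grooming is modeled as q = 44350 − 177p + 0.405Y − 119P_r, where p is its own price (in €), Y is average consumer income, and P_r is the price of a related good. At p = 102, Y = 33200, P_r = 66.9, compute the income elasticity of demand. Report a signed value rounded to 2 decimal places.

At the given values, q = 44350 − 177(102) + 0.405(33200) − 119(66.9) = 31780.9.
∂q/∂Y = 0.405.
E = (0.405) × (33200/31780.9) = 0.4230…

0.42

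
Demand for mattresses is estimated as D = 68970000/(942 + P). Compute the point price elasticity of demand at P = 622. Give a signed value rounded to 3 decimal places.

-0.398

dD/dP = −68970000/(942 + P)² = -28.1959. At P = 622, D = 44098.5.
Ed = (dD/dP)·(P/D) = (-28.1959) × (622/44098.5) = -0.39769…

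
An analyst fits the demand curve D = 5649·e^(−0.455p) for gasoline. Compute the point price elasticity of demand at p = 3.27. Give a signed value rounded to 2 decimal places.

dD/dp = −0.455·D = -580.521. At p = 3.27, D = 1275.87.
Ed = (dD/dp)·(p/D) = (-580.521) × (3.27/1275.87) = -1.4878…

-1.49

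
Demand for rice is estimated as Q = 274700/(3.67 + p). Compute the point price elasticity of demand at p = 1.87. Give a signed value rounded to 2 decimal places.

dQ/dp = −274700/(3.67 + p)² = -8950.33. At p = 1.87, Q = 49584.8.
Ed = (dQ/dp)·(p/Q) = (-8950.33) × (1.87/49584.8) = -0.3375…

-0.34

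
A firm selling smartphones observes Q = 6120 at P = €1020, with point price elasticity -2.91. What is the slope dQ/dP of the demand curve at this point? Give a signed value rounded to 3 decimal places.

Ed = (dQ/dP)·(P/Q) ⇒ dQ/dP = Ed·Q/P = (-2.91)·6120/1020 = -17.46

-17.460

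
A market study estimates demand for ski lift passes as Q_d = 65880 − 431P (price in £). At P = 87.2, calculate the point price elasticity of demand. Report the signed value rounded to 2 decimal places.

dQ_d/dP = −431. At P = 87.2, Q_d = 65880 − 431(87.2) = 28296.8.
Ed = (dQ_d/dP)·(P/Q_d) = −431 × (87.2/28296.8) = -1.3281…

-1.33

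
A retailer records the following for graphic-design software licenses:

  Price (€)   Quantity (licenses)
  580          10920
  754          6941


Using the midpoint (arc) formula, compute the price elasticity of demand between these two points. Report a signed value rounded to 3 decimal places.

-1.708

%ΔQ = (6941 − 10920) / [(10920 + 6941)/2] = -3979/8930.5 = -0.445551…
%ΔP = (754 − 580) / [(580 + 754)/2] = 174/667 = 0.260869…
Arc Ed = %ΔQ / %ΔP = (-3979/8930.5) / (174/667) = -1.70794…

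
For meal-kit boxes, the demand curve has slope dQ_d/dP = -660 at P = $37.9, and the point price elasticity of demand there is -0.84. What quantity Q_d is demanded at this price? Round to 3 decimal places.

Ed = (dQ_d/dP)·(P/Q_d) ⇒ Q_d = (dQ_d/dP)·P/Ed = (-660)·37.9/(-0.84) = 29778.57142…

29778.571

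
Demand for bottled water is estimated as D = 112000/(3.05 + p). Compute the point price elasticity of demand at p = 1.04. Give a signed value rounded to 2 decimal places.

-0.25

dD/dp = −112000/(3.05 + p)² = -6695.32. At p = 1.04, D = 27383.9.
Ed = (dD/dp)·(p/D) = (-6695.32) × (1.04/27383.9) = -0.2542…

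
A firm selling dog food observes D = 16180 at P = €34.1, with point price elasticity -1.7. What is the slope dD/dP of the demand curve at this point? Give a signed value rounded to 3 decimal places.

Ed = (dD/dP)·(P/D) ⇒ dD/dP = Ed·D/P = (-1.7)·16180/34.1 = -806.62756…

-806.628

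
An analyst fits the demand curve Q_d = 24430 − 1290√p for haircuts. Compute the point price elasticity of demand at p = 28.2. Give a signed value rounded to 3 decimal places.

dQ_d/dp = −1290/(2√p) = -121.461. At p = 28.2, Q_d = 17579.6.
Ed = (dQ_d/dp)·(p/Q_d) = (-121.461) × (28.2/17579.6) = -0.19483…

-0.195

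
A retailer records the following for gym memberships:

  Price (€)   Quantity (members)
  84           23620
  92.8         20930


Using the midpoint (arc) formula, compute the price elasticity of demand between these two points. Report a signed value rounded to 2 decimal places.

-1.21

%ΔQ = (20930 − 23620) / [(23620 + 20930)/2] = -2690/22275 = -0.120763…
%ΔP = (92.8 − 84) / [(84 + 92.8)/2] = 8.8/88.4 = 0.099547…
Arc Ed = %ΔQ / %ΔP = (-2690/22275) / (8.8/88.4) = -1.2131…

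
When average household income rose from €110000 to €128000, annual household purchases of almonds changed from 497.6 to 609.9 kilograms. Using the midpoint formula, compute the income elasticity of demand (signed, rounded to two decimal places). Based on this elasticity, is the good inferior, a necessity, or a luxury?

%ΔQ = (609.9 − 497.6)/[( 497.6 + 609.9)/2] = 112.3/553.75 = 0.202799…
%ΔIncome = (128000 − 110000)/[( 110000 + 128000)/2] = 18000/119000 = 0.151260…
E_income = (112.3/553.75) / (18000/119000) = 1.3407…
E_income > 1 ⇒ normal good, luxury.

1.34; luxury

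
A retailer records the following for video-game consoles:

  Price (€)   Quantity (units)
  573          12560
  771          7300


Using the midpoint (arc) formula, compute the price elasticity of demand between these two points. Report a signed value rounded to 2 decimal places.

-1.80

%ΔQ = (7300 − 12560) / [(12560 + 7300)/2] = -5260/9930 = -0.529707…
%ΔP = (771 − 573) / [(573 + 771)/2] = 198/672 = 0.294642…
Arc Ed = %ΔQ / %ΔP = (-5260/9930) / (198/672) = -1.7977…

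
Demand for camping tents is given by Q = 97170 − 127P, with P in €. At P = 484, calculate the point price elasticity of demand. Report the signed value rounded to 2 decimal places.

-1.72

dQ/dP = −127. At P = 484, Q = 97170 − 127(484) = 35702.
Ed = (dQ/dP)·(P/Q) = −127 × (484/35702) = -1.7216…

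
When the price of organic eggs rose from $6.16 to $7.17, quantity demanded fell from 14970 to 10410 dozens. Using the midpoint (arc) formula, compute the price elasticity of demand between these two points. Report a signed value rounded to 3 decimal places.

%ΔQ = (10410 − 14970) / [(14970 + 10410)/2] = -4560/12690 = -0.359338…
%ΔP = (7.17 − 6.16) / [(6.16 + 7.17)/2] = 1.01/6.665 = 0.151537…
Arc Ed = %ΔQ / %ΔP = (-4560/12690) / (1.01/6.665) = -2.37127…

-2.371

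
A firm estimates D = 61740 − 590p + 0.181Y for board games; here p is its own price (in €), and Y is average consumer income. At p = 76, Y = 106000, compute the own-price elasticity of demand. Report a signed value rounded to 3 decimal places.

-1.243

At the given values, D = 61740 − 590(76) + 0.181(106000) = 36086.
∂D/∂p = −590.
E = (-590) × (76/36086) = -1.24258…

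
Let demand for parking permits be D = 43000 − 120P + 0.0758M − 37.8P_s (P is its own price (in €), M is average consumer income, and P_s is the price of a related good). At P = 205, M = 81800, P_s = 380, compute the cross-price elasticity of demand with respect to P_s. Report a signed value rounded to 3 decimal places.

-1.403

At the given values, D = 43000 − 120(205) + 0.0758(81800) − 37.8(380) = 10236.44.
∂D/∂P_s = -37.8.
E = (-37.8) × (380/10236.44) = -1.40322…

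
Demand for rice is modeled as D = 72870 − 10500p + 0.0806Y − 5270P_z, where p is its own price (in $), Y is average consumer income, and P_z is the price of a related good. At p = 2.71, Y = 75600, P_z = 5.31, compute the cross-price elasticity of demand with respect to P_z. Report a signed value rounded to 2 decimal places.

At the given values, D = 72870 − 10500(2.71) + 0.0806(75600) − 5270(5.31) = 22524.66.
∂D/∂P_z = -5270.
E = (-5270) × (5.31/22524.66) = -1.2423…

-1.24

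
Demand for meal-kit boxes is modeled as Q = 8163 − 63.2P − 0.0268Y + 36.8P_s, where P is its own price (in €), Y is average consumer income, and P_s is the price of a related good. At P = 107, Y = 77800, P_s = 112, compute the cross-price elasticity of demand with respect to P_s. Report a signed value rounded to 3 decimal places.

At the given values, Q = 8163 − 63.2(107) − 0.0268(77800) + 36.8(112) = 3437.16.
∂Q/∂P_s = 36.8.
E = (36.8) × (112/3437.16) = 1.19912…

1.199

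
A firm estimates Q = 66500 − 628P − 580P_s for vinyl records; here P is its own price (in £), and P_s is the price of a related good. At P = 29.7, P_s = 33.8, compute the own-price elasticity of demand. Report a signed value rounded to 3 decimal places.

At the given values, Q = 66500 − 628(29.7) − 580(33.8) = 28244.4.
∂Q/∂P = −628.
E = (-628) × (29.7/28244.4) = -0.66036…

-0.660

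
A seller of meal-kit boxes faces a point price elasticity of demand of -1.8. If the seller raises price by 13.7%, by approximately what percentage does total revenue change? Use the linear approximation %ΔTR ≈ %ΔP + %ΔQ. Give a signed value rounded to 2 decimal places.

%ΔQ ≈ Ed × %ΔP = (-1.8) × (+13.7%) = -24.6600%
%ΔTR ≈ %ΔP + %ΔQ = (+13.7%) + (-24.6600%) = -10.9600%

-10.96%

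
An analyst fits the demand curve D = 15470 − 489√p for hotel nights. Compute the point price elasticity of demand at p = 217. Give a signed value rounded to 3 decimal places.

-0.436

dD/dp = −489/(2√p) = -16.5977. At p = 217, D = 8266.58.
Ed = (dD/dp)·(p/D) = (-16.5977) × (217/8266.58) = -0.43569…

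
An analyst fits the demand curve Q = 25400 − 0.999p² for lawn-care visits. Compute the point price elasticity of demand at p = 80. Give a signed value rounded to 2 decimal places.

dQ/dp = −2·0.999·p = -159.84. At p = 80, Q = 19006.4.
Ed = (dQ/dp)·(p/Q) = (-159.84) × (80/19006.4) = -0.6727…

-0.67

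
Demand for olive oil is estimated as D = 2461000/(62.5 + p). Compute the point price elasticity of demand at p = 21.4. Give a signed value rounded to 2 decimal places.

dD/dp = −2461000/(62.5 + p)² = -349.613. At p = 21.4, D = 29332.5.
Ed = (dD/dp)·(p/D) = (-349.613) × (21.4/29332.5) = -0.2550…

-0.26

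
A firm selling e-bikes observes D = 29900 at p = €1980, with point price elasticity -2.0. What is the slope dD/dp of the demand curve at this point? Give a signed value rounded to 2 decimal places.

Ed = (dD/dp)·(p/D) ⇒ dD/dp = Ed·D/p = (-2.0)·29900/1980 = -30.2020…

-30.20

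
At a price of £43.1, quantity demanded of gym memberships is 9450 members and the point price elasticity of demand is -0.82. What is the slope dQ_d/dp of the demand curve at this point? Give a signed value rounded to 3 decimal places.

-179.791

Ed = (dQ_d/dp)·(p/Q_d) ⇒ dQ_d/dp = Ed·Q_d/p = (-0.82)·9450/43.1 = -179.79118…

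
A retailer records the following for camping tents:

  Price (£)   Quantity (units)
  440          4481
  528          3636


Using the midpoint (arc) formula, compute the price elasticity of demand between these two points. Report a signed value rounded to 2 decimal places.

%ΔQ = (3636 − 4481) / [(4481 + 3636)/2] = -845/4058.5 = -0.208205…
%ΔP = (528 − 440) / [(440 + 528)/2] = 88/484 = 0.181818…
Arc Ed = %ΔQ / %ΔP = (-845/4058.5) / (88/484) = -1.1451…

-1.15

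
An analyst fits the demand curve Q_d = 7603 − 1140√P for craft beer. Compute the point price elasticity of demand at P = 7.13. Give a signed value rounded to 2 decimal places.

-0.33

dQ_d/dP = −1140/(2√P) = -213.467. At P = 7.13, Q_d = 4558.97.
Ed = (dQ_d/dP)·(P/Q_d) = (-213.467) × (7.13/4558.97) = -0.3338…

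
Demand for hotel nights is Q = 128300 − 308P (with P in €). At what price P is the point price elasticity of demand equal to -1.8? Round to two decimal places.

267.79

Ed = −308P/(128300 − 308P). Set this equal to -1.8:
308P = 1.8·(128300 − 308P) ⇒ 308P(1 + 1.8) = 1.8·128300
P = 1.8·128300 / (308·2.8) = 267.7875…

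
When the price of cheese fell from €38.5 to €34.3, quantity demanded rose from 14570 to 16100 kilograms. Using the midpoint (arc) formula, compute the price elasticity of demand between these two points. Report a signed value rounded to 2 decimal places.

%ΔQ = (16100 − 14570) / [(14570 + 16100)/2] = 1530/15335 = 0.099771…
%ΔP = (34.3 − 38.5) / [(38.5 + 34.3)/2] = -4.2/36.4 = -0.115384…
Arc Ed = %ΔQ / %ΔP = (1530/15335) / (-4.2/36.4) = -0.8646…

-0.86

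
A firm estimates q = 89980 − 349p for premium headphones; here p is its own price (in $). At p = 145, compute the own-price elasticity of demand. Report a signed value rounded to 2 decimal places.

At the given values, q = 89980 − 349(145) = 39375.
∂q/∂p = −349.
E = (-349) × (145/39375) = -1.2852…

-1.29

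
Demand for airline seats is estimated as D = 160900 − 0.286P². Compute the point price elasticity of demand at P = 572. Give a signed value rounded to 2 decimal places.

-2.78

dD/dP = −2·0.286·P = -327.184. At P = 572, D = 67325.376.
Ed = (dD/dP)·(P/D) = (-327.184) × (572/67325.376) = -2.7797…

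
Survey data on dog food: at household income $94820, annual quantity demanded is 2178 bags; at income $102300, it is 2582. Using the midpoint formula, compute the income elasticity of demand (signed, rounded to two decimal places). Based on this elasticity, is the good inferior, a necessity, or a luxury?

%ΔQ = (2582 − 2178)/[( 2178 + 2582)/2] = 404/2380 = 0.169747…
%ΔIncome = (102300 − 94820)/[( 94820 + 102300)/2] = 7480/98560 = 0.075892…
E_income = (404/2380) / (7480/98560) = 2.2366…
E_income > 1 ⇒ normal good, luxury.

2.24; luxury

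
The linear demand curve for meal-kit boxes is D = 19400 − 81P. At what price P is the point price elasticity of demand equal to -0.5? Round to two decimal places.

Ed = −81P/(19400 − 81P). Set this equal to -0.5:
81P = 0.5·(19400 − 81P) ⇒ 81P(1 + 0.5) = 0.5·19400
P = 0.5·19400 / (81·1.5) = 79.8353…

79.84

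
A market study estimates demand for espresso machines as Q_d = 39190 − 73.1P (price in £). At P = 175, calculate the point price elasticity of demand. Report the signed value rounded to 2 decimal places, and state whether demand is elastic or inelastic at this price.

-0.48; inelastic

dQ_d/dP = −73.1. At P = 175, Q_d = 39190 − 73.1(175) = 26397.5.
Ed = (dQ_d/dP)·(P/Q_d) = −73.1 × (175/26397.5) = -0.4846…
|Ed| = 0.48 < 1, so demand is inelastic.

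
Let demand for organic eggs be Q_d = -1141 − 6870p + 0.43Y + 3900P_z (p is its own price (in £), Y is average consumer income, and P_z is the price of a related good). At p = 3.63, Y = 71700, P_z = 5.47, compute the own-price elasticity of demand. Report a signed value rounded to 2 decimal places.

At the given values, Q_d = -1141 − 6870(3.63) + 0.43(71700) + 3900(5.47) = 26084.9.
∂Q_d/∂p = −6870.
E = (-6870) × (3.63/26084.9) = -0.9560…

-0.96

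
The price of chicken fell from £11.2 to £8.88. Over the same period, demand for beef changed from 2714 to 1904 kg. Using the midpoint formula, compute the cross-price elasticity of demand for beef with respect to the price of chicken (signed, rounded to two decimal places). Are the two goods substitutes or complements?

1.52; substitutes

%ΔQ_{beef} = (1904 − 2714)/avg = -810/2309 = -0.350801…
%ΔP_{chicken} = (8.88 − 11.2)/avg = -2.32/10.04 = -0.231075…
E_cross = (-810/2309) / (-2.32/10.04) = 1.5181…
E_cross > 0 ⇒ the goods are substitutes.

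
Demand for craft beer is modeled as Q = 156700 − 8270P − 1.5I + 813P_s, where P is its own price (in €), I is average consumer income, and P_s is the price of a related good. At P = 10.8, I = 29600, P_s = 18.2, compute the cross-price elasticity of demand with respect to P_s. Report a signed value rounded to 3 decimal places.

0.392

At the given values, Q = 156700 − 8270(10.8) − 1.5(29600) + 813(18.2) = 37780.6.
∂Q/∂P_s = 813.
E = (813) × (18.2/37780.6) = 0.39164…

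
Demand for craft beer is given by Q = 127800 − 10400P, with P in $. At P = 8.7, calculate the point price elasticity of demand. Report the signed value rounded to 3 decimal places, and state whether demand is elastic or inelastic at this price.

dQ/dP = −10400. At P = 8.7, Q = 127800 − 10400(8.7) = 37320.
Ed = (dQ/dP)·(P/Q) = −10400 × (8.7/37320) = -2.42443…
|Ed| = 2.424 > 1, so demand is elastic.

-2.424; elastic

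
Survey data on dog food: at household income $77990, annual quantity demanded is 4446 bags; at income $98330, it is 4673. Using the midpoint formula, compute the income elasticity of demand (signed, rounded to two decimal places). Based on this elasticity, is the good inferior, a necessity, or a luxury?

%ΔQ = (4673 − 4446)/[( 4446 + 4673)/2] = 227/4559.5 = 0.049786…
%ΔIncome = (98330 − 77990)/[( 77990 + 98330)/2] = 20340/88160 = 0.230716…
E_income = (227/4559.5) / (20340/88160) = 0.2157…
0 < E_income < 1 ⇒ normal good, necessity.

0.22; necessity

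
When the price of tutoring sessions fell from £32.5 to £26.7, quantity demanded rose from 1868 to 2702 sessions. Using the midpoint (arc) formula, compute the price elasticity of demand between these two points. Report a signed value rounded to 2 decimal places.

%ΔQ = (2702 − 1868) / [(1868 + 2702)/2] = 834/2285 = 0.364989…
%ΔP = (26.7 − 32.5) / [(32.5 + 26.7)/2] = -5.8/29.6 = -0.195945…
Arc Ed = %ΔQ / %ΔP = (834/2285) / (-5.8/29.6) = -1.8627…

-1.86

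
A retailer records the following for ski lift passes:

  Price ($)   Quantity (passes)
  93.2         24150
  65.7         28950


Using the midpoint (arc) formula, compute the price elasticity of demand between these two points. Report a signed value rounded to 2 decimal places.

%ΔQ = (28950 − 24150) / [(24150 + 28950)/2] = 4800/26550 = 0.180790…
%ΔP = (65.7 − 93.2) / [(93.2 + 65.7)/2] = -27.5/79.45 = -0.346129…
Arc Ed = %ΔQ / %ΔP = (4800/26550) / (-27.5/79.45) = -0.5223…

-0.52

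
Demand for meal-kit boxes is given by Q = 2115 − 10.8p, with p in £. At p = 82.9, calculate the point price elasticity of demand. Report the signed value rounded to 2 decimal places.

dQ/dp = −10.8. At p = 82.9, Q = 2115 − 10.8(82.9) = 1219.68.
Ed = (dQ/dp)·(p/Q) = −10.8 × (82.9/1219.68) = -0.7340…

-0.73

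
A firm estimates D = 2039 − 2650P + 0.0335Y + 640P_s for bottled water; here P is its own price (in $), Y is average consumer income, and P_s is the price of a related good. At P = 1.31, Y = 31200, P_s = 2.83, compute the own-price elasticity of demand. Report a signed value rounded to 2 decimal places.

-2.44

At the given values, D = 2039 − 2650(1.31) + 0.0335(31200) + 640(2.83) = 1423.9.
∂D/∂P = −2650.
E = (-2650) × (1.31/1423.9) = -2.4380…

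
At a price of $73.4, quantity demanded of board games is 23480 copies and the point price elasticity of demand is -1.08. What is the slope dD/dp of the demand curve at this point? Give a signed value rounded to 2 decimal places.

-345.48

Ed = (dD/dp)·(p/D) ⇒ dD/dp = Ed·D/p = (-1.08)·23480/73.4 = -345.4822…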